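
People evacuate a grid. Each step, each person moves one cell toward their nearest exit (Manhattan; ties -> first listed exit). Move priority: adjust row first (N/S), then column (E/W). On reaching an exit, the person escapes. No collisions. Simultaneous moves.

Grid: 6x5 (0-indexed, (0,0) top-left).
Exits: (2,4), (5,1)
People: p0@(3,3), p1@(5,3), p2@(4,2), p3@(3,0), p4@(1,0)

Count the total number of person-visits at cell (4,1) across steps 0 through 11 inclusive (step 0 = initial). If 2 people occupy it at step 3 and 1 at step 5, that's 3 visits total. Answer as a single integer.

Answer: 0

Derivation:
Step 0: p0@(3,3) p1@(5,3) p2@(4,2) p3@(3,0) p4@(1,0) -> at (4,1): 0 [-], cum=0
Step 1: p0@(2,3) p1@(5,2) p2@(5,2) p3@(4,0) p4@(2,0) -> at (4,1): 0 [-], cum=0
Step 2: p0@ESC p1@ESC p2@ESC p3@(5,0) p4@(2,1) -> at (4,1): 0 [-], cum=0
Step 3: p0@ESC p1@ESC p2@ESC p3@ESC p4@(2,2) -> at (4,1): 0 [-], cum=0
Step 4: p0@ESC p1@ESC p2@ESC p3@ESC p4@(2,3) -> at (4,1): 0 [-], cum=0
Step 5: p0@ESC p1@ESC p2@ESC p3@ESC p4@ESC -> at (4,1): 0 [-], cum=0
Total visits = 0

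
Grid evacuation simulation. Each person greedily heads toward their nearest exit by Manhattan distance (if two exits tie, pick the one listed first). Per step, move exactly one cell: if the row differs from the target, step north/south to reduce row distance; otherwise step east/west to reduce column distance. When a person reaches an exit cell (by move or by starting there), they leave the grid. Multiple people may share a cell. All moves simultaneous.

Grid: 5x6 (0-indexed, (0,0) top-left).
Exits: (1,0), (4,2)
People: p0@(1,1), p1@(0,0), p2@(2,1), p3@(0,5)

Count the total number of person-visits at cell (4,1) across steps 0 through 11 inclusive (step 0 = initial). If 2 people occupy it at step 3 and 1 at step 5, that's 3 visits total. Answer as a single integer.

Step 0: p0@(1,1) p1@(0,0) p2@(2,1) p3@(0,5) -> at (4,1): 0 [-], cum=0
Step 1: p0@ESC p1@ESC p2@(1,1) p3@(1,5) -> at (4,1): 0 [-], cum=0
Step 2: p0@ESC p1@ESC p2@ESC p3@(1,4) -> at (4,1): 0 [-], cum=0
Step 3: p0@ESC p1@ESC p2@ESC p3@(1,3) -> at (4,1): 0 [-], cum=0
Step 4: p0@ESC p1@ESC p2@ESC p3@(1,2) -> at (4,1): 0 [-], cum=0
Step 5: p0@ESC p1@ESC p2@ESC p3@(1,1) -> at (4,1): 0 [-], cum=0
Step 6: p0@ESC p1@ESC p2@ESC p3@ESC -> at (4,1): 0 [-], cum=0
Total visits = 0

Answer: 0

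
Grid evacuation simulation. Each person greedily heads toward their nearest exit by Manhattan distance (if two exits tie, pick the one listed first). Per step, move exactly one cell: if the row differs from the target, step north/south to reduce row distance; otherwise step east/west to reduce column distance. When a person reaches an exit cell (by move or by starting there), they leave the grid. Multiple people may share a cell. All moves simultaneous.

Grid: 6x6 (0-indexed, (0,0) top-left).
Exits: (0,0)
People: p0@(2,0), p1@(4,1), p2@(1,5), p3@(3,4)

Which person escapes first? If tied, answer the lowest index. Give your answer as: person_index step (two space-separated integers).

Answer: 0 2

Derivation:
Step 1: p0:(2,0)->(1,0) | p1:(4,1)->(3,1) | p2:(1,5)->(0,5) | p3:(3,4)->(2,4)
Step 2: p0:(1,0)->(0,0)->EXIT | p1:(3,1)->(2,1) | p2:(0,5)->(0,4) | p3:(2,4)->(1,4)
Step 3: p0:escaped | p1:(2,1)->(1,1) | p2:(0,4)->(0,3) | p3:(1,4)->(0,4)
Step 4: p0:escaped | p1:(1,1)->(0,1) | p2:(0,3)->(0,2) | p3:(0,4)->(0,3)
Step 5: p0:escaped | p1:(0,1)->(0,0)->EXIT | p2:(0,2)->(0,1) | p3:(0,3)->(0,2)
Step 6: p0:escaped | p1:escaped | p2:(0,1)->(0,0)->EXIT | p3:(0,2)->(0,1)
Step 7: p0:escaped | p1:escaped | p2:escaped | p3:(0,1)->(0,0)->EXIT
Exit steps: [2, 5, 6, 7]
First to escape: p0 at step 2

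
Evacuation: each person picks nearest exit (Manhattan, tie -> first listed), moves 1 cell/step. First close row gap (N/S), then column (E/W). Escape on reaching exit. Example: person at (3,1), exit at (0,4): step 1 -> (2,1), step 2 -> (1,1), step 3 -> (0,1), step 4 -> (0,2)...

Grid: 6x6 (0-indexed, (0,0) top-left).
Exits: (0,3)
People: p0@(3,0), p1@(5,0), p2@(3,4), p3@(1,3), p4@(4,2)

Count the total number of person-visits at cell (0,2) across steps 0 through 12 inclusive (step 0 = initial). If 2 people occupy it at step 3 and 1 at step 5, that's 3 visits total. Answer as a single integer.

Step 0: p0@(3,0) p1@(5,0) p2@(3,4) p3@(1,3) p4@(4,2) -> at (0,2): 0 [-], cum=0
Step 1: p0@(2,0) p1@(4,0) p2@(2,4) p3@ESC p4@(3,2) -> at (0,2): 0 [-], cum=0
Step 2: p0@(1,0) p1@(3,0) p2@(1,4) p3@ESC p4@(2,2) -> at (0,2): 0 [-], cum=0
Step 3: p0@(0,0) p1@(2,0) p2@(0,4) p3@ESC p4@(1,2) -> at (0,2): 0 [-], cum=0
Step 4: p0@(0,1) p1@(1,0) p2@ESC p3@ESC p4@(0,2) -> at (0,2): 1 [p4], cum=1
Step 5: p0@(0,2) p1@(0,0) p2@ESC p3@ESC p4@ESC -> at (0,2): 1 [p0], cum=2
Step 6: p0@ESC p1@(0,1) p2@ESC p3@ESC p4@ESC -> at (0,2): 0 [-], cum=2
Step 7: p0@ESC p1@(0,2) p2@ESC p3@ESC p4@ESC -> at (0,2): 1 [p1], cum=3
Step 8: p0@ESC p1@ESC p2@ESC p3@ESC p4@ESC -> at (0,2): 0 [-], cum=3
Total visits = 3

Answer: 3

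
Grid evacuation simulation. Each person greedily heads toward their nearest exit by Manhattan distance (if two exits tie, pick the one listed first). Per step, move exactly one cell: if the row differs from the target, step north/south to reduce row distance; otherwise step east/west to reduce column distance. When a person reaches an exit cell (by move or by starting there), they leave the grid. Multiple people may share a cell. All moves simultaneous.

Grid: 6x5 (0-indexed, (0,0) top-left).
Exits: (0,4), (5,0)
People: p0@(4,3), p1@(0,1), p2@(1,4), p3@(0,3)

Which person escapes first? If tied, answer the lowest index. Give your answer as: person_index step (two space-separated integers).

Step 1: p0:(4,3)->(5,3) | p1:(0,1)->(0,2) | p2:(1,4)->(0,4)->EXIT | p3:(0,3)->(0,4)->EXIT
Step 2: p0:(5,3)->(5,2) | p1:(0,2)->(0,3) | p2:escaped | p3:escaped
Step 3: p0:(5,2)->(5,1) | p1:(0,3)->(0,4)->EXIT | p2:escaped | p3:escaped
Step 4: p0:(5,1)->(5,0)->EXIT | p1:escaped | p2:escaped | p3:escaped
Exit steps: [4, 3, 1, 1]
First to escape: p2 at step 1

Answer: 2 1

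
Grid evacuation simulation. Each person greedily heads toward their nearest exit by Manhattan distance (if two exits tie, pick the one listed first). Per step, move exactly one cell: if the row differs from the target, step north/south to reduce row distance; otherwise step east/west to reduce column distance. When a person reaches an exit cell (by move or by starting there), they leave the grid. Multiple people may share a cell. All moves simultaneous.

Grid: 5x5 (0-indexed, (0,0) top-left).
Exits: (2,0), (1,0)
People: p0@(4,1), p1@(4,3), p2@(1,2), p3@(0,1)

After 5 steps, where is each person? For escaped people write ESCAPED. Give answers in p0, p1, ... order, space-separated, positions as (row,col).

Step 1: p0:(4,1)->(3,1) | p1:(4,3)->(3,3) | p2:(1,2)->(1,1) | p3:(0,1)->(1,1)
Step 2: p0:(3,1)->(2,1) | p1:(3,3)->(2,3) | p2:(1,1)->(1,0)->EXIT | p3:(1,1)->(1,0)->EXIT
Step 3: p0:(2,1)->(2,0)->EXIT | p1:(2,3)->(2,2) | p2:escaped | p3:escaped
Step 4: p0:escaped | p1:(2,2)->(2,1) | p2:escaped | p3:escaped
Step 5: p0:escaped | p1:(2,1)->(2,0)->EXIT | p2:escaped | p3:escaped

ESCAPED ESCAPED ESCAPED ESCAPED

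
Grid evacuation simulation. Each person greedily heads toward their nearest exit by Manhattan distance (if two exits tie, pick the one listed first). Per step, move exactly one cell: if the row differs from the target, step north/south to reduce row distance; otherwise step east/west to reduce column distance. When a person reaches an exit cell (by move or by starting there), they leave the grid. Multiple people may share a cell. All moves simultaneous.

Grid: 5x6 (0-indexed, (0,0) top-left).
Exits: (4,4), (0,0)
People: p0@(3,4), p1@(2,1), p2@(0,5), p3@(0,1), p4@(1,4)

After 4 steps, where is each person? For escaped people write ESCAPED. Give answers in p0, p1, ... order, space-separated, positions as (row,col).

Step 1: p0:(3,4)->(4,4)->EXIT | p1:(2,1)->(1,1) | p2:(0,5)->(1,5) | p3:(0,1)->(0,0)->EXIT | p4:(1,4)->(2,4)
Step 2: p0:escaped | p1:(1,1)->(0,1) | p2:(1,5)->(2,5) | p3:escaped | p4:(2,4)->(3,4)
Step 3: p0:escaped | p1:(0,1)->(0,0)->EXIT | p2:(2,5)->(3,5) | p3:escaped | p4:(3,4)->(4,4)->EXIT
Step 4: p0:escaped | p1:escaped | p2:(3,5)->(4,5) | p3:escaped | p4:escaped

ESCAPED ESCAPED (4,5) ESCAPED ESCAPED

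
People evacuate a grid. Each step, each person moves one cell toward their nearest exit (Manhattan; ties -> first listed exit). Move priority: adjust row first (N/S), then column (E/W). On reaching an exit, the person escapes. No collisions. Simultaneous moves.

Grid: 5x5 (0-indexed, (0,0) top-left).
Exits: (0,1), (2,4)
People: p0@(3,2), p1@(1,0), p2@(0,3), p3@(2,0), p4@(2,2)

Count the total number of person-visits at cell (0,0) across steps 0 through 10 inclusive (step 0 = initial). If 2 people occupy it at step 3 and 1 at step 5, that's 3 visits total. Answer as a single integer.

Answer: 2

Derivation:
Step 0: p0@(3,2) p1@(1,0) p2@(0,3) p3@(2,0) p4@(2,2) -> at (0,0): 0 [-], cum=0
Step 1: p0@(2,2) p1@(0,0) p2@(0,2) p3@(1,0) p4@(2,3) -> at (0,0): 1 [p1], cum=1
Step 2: p0@(2,3) p1@ESC p2@ESC p3@(0,0) p4@ESC -> at (0,0): 1 [p3], cum=2
Step 3: p0@ESC p1@ESC p2@ESC p3@ESC p4@ESC -> at (0,0): 0 [-], cum=2
Total visits = 2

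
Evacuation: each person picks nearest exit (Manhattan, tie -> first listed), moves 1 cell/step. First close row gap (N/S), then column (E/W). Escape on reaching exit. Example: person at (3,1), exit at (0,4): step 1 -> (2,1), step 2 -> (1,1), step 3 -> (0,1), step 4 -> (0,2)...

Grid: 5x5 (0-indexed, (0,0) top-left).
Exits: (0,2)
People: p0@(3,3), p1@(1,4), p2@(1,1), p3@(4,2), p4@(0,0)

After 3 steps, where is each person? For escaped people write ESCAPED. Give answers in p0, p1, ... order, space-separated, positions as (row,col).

Step 1: p0:(3,3)->(2,3) | p1:(1,4)->(0,4) | p2:(1,1)->(0,1) | p3:(4,2)->(3,2) | p4:(0,0)->(0,1)
Step 2: p0:(2,3)->(1,3) | p1:(0,4)->(0,3) | p2:(0,1)->(0,2)->EXIT | p3:(3,2)->(2,2) | p4:(0,1)->(0,2)->EXIT
Step 3: p0:(1,3)->(0,3) | p1:(0,3)->(0,2)->EXIT | p2:escaped | p3:(2,2)->(1,2) | p4:escaped

(0,3) ESCAPED ESCAPED (1,2) ESCAPED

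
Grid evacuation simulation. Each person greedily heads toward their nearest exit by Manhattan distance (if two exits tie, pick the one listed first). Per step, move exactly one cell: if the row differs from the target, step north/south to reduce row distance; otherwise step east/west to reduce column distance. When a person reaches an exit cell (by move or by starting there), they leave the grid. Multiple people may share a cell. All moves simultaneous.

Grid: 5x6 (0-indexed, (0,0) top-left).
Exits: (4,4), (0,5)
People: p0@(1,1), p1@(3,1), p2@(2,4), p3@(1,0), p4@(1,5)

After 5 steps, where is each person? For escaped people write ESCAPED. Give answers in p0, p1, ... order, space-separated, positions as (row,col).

Step 1: p0:(1,1)->(0,1) | p1:(3,1)->(4,1) | p2:(2,4)->(3,4) | p3:(1,0)->(0,0) | p4:(1,5)->(0,5)->EXIT
Step 2: p0:(0,1)->(0,2) | p1:(4,1)->(4,2) | p2:(3,4)->(4,4)->EXIT | p3:(0,0)->(0,1) | p4:escaped
Step 3: p0:(0,2)->(0,3) | p1:(4,2)->(4,3) | p2:escaped | p3:(0,1)->(0,2) | p4:escaped
Step 4: p0:(0,3)->(0,4) | p1:(4,3)->(4,4)->EXIT | p2:escaped | p3:(0,2)->(0,3) | p4:escaped
Step 5: p0:(0,4)->(0,5)->EXIT | p1:escaped | p2:escaped | p3:(0,3)->(0,4) | p4:escaped

ESCAPED ESCAPED ESCAPED (0,4) ESCAPED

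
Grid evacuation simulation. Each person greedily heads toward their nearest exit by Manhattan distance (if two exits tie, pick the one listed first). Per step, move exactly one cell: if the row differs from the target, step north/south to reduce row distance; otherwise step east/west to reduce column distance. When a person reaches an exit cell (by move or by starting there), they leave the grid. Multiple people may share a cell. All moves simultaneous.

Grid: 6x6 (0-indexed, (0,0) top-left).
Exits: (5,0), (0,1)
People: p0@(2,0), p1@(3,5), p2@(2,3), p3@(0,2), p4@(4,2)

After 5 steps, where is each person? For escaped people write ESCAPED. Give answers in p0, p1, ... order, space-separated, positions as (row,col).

Step 1: p0:(2,0)->(3,0) | p1:(3,5)->(4,5) | p2:(2,3)->(1,3) | p3:(0,2)->(0,1)->EXIT | p4:(4,2)->(5,2)
Step 2: p0:(3,0)->(4,0) | p1:(4,5)->(5,5) | p2:(1,3)->(0,3) | p3:escaped | p4:(5,2)->(5,1)
Step 3: p0:(4,0)->(5,0)->EXIT | p1:(5,5)->(5,4) | p2:(0,3)->(0,2) | p3:escaped | p4:(5,1)->(5,0)->EXIT
Step 4: p0:escaped | p1:(5,4)->(5,3) | p2:(0,2)->(0,1)->EXIT | p3:escaped | p4:escaped
Step 5: p0:escaped | p1:(5,3)->(5,2) | p2:escaped | p3:escaped | p4:escaped

ESCAPED (5,2) ESCAPED ESCAPED ESCAPED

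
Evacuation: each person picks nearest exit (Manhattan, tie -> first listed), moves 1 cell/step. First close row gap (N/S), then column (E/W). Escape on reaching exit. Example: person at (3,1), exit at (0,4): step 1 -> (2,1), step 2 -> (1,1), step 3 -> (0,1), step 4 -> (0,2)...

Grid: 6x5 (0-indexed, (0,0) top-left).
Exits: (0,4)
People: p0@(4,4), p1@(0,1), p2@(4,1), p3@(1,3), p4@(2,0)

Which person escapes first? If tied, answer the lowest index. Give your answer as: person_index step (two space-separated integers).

Answer: 3 2

Derivation:
Step 1: p0:(4,4)->(3,4) | p1:(0,1)->(0,2) | p2:(4,1)->(3,1) | p3:(1,3)->(0,3) | p4:(2,0)->(1,0)
Step 2: p0:(3,4)->(2,4) | p1:(0,2)->(0,3) | p2:(3,1)->(2,1) | p3:(0,3)->(0,4)->EXIT | p4:(1,0)->(0,0)
Step 3: p0:(2,4)->(1,4) | p1:(0,3)->(0,4)->EXIT | p2:(2,1)->(1,1) | p3:escaped | p4:(0,0)->(0,1)
Step 4: p0:(1,4)->(0,4)->EXIT | p1:escaped | p2:(1,1)->(0,1) | p3:escaped | p4:(0,1)->(0,2)
Step 5: p0:escaped | p1:escaped | p2:(0,1)->(0,2) | p3:escaped | p4:(0,2)->(0,3)
Step 6: p0:escaped | p1:escaped | p2:(0,2)->(0,3) | p3:escaped | p4:(0,3)->(0,4)->EXIT
Step 7: p0:escaped | p1:escaped | p2:(0,3)->(0,4)->EXIT | p3:escaped | p4:escaped
Exit steps: [4, 3, 7, 2, 6]
First to escape: p3 at step 2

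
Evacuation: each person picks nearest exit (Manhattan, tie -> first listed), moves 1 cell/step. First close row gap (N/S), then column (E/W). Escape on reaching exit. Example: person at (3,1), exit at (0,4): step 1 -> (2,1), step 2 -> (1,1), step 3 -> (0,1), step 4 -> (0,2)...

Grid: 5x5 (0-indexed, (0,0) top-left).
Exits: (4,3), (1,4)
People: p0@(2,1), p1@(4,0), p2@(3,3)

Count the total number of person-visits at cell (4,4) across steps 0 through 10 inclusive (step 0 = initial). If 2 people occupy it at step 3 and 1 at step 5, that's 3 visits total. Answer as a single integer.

Step 0: p0@(2,1) p1@(4,0) p2@(3,3) -> at (4,4): 0 [-], cum=0
Step 1: p0@(3,1) p1@(4,1) p2@ESC -> at (4,4): 0 [-], cum=0
Step 2: p0@(4,1) p1@(4,2) p2@ESC -> at (4,4): 0 [-], cum=0
Step 3: p0@(4,2) p1@ESC p2@ESC -> at (4,4): 0 [-], cum=0
Step 4: p0@ESC p1@ESC p2@ESC -> at (4,4): 0 [-], cum=0
Total visits = 0

Answer: 0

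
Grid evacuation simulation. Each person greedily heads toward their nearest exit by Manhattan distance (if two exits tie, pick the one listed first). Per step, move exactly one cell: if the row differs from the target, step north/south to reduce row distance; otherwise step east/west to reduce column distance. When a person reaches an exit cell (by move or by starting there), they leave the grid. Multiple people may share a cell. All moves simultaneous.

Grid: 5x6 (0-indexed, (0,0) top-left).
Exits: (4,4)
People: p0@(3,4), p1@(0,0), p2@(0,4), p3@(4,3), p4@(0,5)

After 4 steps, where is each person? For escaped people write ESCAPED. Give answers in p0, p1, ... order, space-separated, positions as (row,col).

Step 1: p0:(3,4)->(4,4)->EXIT | p1:(0,0)->(1,0) | p2:(0,4)->(1,4) | p3:(4,3)->(4,4)->EXIT | p4:(0,5)->(1,5)
Step 2: p0:escaped | p1:(1,0)->(2,0) | p2:(1,4)->(2,4) | p3:escaped | p4:(1,5)->(2,5)
Step 3: p0:escaped | p1:(2,0)->(3,0) | p2:(2,4)->(3,4) | p3:escaped | p4:(2,5)->(3,5)
Step 4: p0:escaped | p1:(3,0)->(4,0) | p2:(3,4)->(4,4)->EXIT | p3:escaped | p4:(3,5)->(4,5)

ESCAPED (4,0) ESCAPED ESCAPED (4,5)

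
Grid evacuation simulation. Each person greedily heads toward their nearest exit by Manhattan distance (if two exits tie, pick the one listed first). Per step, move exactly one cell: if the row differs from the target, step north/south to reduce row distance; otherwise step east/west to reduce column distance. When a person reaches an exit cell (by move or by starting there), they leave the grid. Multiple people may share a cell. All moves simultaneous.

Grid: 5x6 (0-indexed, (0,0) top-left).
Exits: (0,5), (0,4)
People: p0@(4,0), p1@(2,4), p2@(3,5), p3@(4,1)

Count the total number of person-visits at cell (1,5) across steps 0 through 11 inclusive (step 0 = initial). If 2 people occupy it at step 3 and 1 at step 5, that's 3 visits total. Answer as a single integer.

Answer: 1

Derivation:
Step 0: p0@(4,0) p1@(2,4) p2@(3,5) p3@(4,1) -> at (1,5): 0 [-], cum=0
Step 1: p0@(3,0) p1@(1,4) p2@(2,5) p3@(3,1) -> at (1,5): 0 [-], cum=0
Step 2: p0@(2,0) p1@ESC p2@(1,5) p3@(2,1) -> at (1,5): 1 [p2], cum=1
Step 3: p0@(1,0) p1@ESC p2@ESC p3@(1,1) -> at (1,5): 0 [-], cum=1
Step 4: p0@(0,0) p1@ESC p2@ESC p3@(0,1) -> at (1,5): 0 [-], cum=1
Step 5: p0@(0,1) p1@ESC p2@ESC p3@(0,2) -> at (1,5): 0 [-], cum=1
Step 6: p0@(0,2) p1@ESC p2@ESC p3@(0,3) -> at (1,5): 0 [-], cum=1
Step 7: p0@(0,3) p1@ESC p2@ESC p3@ESC -> at (1,5): 0 [-], cum=1
Step 8: p0@ESC p1@ESC p2@ESC p3@ESC -> at (1,5): 0 [-], cum=1
Total visits = 1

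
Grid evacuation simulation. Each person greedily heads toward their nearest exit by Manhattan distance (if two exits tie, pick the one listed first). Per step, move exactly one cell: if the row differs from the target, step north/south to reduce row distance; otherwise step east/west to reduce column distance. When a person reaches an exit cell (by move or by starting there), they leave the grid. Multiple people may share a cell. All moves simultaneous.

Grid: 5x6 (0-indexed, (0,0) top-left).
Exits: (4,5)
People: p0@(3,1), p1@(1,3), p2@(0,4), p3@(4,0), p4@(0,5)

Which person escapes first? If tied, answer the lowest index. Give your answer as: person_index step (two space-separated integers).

Answer: 4 4

Derivation:
Step 1: p0:(3,1)->(4,1) | p1:(1,3)->(2,3) | p2:(0,4)->(1,4) | p3:(4,0)->(4,1) | p4:(0,5)->(1,5)
Step 2: p0:(4,1)->(4,2) | p1:(2,3)->(3,3) | p2:(1,4)->(2,4) | p3:(4,1)->(4,2) | p4:(1,5)->(2,5)
Step 3: p0:(4,2)->(4,3) | p1:(3,3)->(4,3) | p2:(2,4)->(3,4) | p3:(4,2)->(4,3) | p4:(2,5)->(3,5)
Step 4: p0:(4,3)->(4,4) | p1:(4,3)->(4,4) | p2:(3,4)->(4,4) | p3:(4,3)->(4,4) | p4:(3,5)->(4,5)->EXIT
Step 5: p0:(4,4)->(4,5)->EXIT | p1:(4,4)->(4,5)->EXIT | p2:(4,4)->(4,5)->EXIT | p3:(4,4)->(4,5)->EXIT | p4:escaped
Exit steps: [5, 5, 5, 5, 4]
First to escape: p4 at step 4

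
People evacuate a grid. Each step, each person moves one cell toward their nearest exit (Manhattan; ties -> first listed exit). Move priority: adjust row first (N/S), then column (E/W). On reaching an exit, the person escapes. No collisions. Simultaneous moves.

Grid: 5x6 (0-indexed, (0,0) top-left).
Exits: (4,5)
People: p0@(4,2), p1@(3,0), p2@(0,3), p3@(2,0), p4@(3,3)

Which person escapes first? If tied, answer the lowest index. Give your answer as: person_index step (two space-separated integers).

Answer: 0 3

Derivation:
Step 1: p0:(4,2)->(4,3) | p1:(3,0)->(4,0) | p2:(0,3)->(1,3) | p3:(2,0)->(3,0) | p4:(3,3)->(4,3)
Step 2: p0:(4,3)->(4,4) | p1:(4,0)->(4,1) | p2:(1,3)->(2,3) | p3:(3,0)->(4,0) | p4:(4,3)->(4,4)
Step 3: p0:(4,4)->(4,5)->EXIT | p1:(4,1)->(4,2) | p2:(2,3)->(3,3) | p3:(4,0)->(4,1) | p4:(4,4)->(4,5)->EXIT
Step 4: p0:escaped | p1:(4,2)->(4,3) | p2:(3,3)->(4,3) | p3:(4,1)->(4,2) | p4:escaped
Step 5: p0:escaped | p1:(4,3)->(4,4) | p2:(4,3)->(4,4) | p3:(4,2)->(4,3) | p4:escaped
Step 6: p0:escaped | p1:(4,4)->(4,5)->EXIT | p2:(4,4)->(4,5)->EXIT | p3:(4,3)->(4,4) | p4:escaped
Step 7: p0:escaped | p1:escaped | p2:escaped | p3:(4,4)->(4,5)->EXIT | p4:escaped
Exit steps: [3, 6, 6, 7, 3]
First to escape: p0 at step 3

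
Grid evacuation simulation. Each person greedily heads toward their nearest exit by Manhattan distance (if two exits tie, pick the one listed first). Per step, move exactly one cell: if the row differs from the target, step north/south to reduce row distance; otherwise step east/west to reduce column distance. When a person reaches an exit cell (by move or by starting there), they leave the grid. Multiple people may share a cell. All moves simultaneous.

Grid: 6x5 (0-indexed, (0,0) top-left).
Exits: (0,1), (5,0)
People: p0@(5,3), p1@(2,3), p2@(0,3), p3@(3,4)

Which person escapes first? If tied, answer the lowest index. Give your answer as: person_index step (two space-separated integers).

Step 1: p0:(5,3)->(5,2) | p1:(2,3)->(1,3) | p2:(0,3)->(0,2) | p3:(3,4)->(2,4)
Step 2: p0:(5,2)->(5,1) | p1:(1,3)->(0,3) | p2:(0,2)->(0,1)->EXIT | p3:(2,4)->(1,4)
Step 3: p0:(5,1)->(5,0)->EXIT | p1:(0,3)->(0,2) | p2:escaped | p3:(1,4)->(0,4)
Step 4: p0:escaped | p1:(0,2)->(0,1)->EXIT | p2:escaped | p3:(0,4)->(0,3)
Step 5: p0:escaped | p1:escaped | p2:escaped | p3:(0,3)->(0,2)
Step 6: p0:escaped | p1:escaped | p2:escaped | p3:(0,2)->(0,1)->EXIT
Exit steps: [3, 4, 2, 6]
First to escape: p2 at step 2

Answer: 2 2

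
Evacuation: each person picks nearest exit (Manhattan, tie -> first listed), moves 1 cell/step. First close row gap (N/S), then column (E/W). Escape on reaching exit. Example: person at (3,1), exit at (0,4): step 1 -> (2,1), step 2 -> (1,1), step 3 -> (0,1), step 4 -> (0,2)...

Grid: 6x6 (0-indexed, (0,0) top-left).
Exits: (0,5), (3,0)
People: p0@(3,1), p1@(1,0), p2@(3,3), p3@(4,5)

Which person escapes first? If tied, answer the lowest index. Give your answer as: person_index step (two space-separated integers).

Answer: 0 1

Derivation:
Step 1: p0:(3,1)->(3,0)->EXIT | p1:(1,0)->(2,0) | p2:(3,3)->(3,2) | p3:(4,5)->(3,5)
Step 2: p0:escaped | p1:(2,0)->(3,0)->EXIT | p2:(3,2)->(3,1) | p3:(3,5)->(2,5)
Step 3: p0:escaped | p1:escaped | p2:(3,1)->(3,0)->EXIT | p3:(2,5)->(1,5)
Step 4: p0:escaped | p1:escaped | p2:escaped | p3:(1,5)->(0,5)->EXIT
Exit steps: [1, 2, 3, 4]
First to escape: p0 at step 1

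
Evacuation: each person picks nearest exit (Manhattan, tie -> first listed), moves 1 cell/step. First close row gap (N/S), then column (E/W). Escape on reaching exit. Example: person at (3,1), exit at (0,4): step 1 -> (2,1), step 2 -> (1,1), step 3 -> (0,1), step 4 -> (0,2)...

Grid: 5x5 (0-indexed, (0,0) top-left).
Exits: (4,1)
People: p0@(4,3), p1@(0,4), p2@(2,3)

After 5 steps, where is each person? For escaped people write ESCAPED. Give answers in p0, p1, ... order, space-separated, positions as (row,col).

Step 1: p0:(4,3)->(4,2) | p1:(0,4)->(1,4) | p2:(2,3)->(3,3)
Step 2: p0:(4,2)->(4,1)->EXIT | p1:(1,4)->(2,4) | p2:(3,3)->(4,3)
Step 3: p0:escaped | p1:(2,4)->(3,4) | p2:(4,3)->(4,2)
Step 4: p0:escaped | p1:(3,4)->(4,4) | p2:(4,2)->(4,1)->EXIT
Step 5: p0:escaped | p1:(4,4)->(4,3) | p2:escaped

ESCAPED (4,3) ESCAPED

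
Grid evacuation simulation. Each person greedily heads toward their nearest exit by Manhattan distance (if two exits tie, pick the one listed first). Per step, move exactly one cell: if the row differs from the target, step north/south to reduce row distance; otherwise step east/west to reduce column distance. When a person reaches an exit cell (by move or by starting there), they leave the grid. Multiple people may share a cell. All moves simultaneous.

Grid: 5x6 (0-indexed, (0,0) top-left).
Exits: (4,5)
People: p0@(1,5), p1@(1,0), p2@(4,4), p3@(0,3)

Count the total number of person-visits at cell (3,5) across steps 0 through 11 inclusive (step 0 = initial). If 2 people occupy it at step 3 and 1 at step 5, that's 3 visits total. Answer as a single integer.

Step 0: p0@(1,5) p1@(1,0) p2@(4,4) p3@(0,3) -> at (3,5): 0 [-], cum=0
Step 1: p0@(2,5) p1@(2,0) p2@ESC p3@(1,3) -> at (3,5): 0 [-], cum=0
Step 2: p0@(3,5) p1@(3,0) p2@ESC p3@(2,3) -> at (3,5): 1 [p0], cum=1
Step 3: p0@ESC p1@(4,0) p2@ESC p3@(3,3) -> at (3,5): 0 [-], cum=1
Step 4: p0@ESC p1@(4,1) p2@ESC p3@(4,3) -> at (3,5): 0 [-], cum=1
Step 5: p0@ESC p1@(4,2) p2@ESC p3@(4,4) -> at (3,5): 0 [-], cum=1
Step 6: p0@ESC p1@(4,3) p2@ESC p3@ESC -> at (3,5): 0 [-], cum=1
Step 7: p0@ESC p1@(4,4) p2@ESC p3@ESC -> at (3,5): 0 [-], cum=1
Step 8: p0@ESC p1@ESC p2@ESC p3@ESC -> at (3,5): 0 [-], cum=1
Total visits = 1

Answer: 1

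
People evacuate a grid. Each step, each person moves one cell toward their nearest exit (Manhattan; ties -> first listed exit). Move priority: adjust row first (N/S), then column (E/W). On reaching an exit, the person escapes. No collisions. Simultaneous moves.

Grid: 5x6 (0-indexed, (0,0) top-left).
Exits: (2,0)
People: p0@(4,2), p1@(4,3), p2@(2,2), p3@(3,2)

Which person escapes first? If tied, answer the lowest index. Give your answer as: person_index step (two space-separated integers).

Answer: 2 2

Derivation:
Step 1: p0:(4,2)->(3,2) | p1:(4,3)->(3,3) | p2:(2,2)->(2,1) | p3:(3,2)->(2,2)
Step 2: p0:(3,2)->(2,2) | p1:(3,3)->(2,3) | p2:(2,1)->(2,0)->EXIT | p3:(2,2)->(2,1)
Step 3: p0:(2,2)->(2,1) | p1:(2,3)->(2,2) | p2:escaped | p3:(2,1)->(2,0)->EXIT
Step 4: p0:(2,1)->(2,0)->EXIT | p1:(2,2)->(2,1) | p2:escaped | p3:escaped
Step 5: p0:escaped | p1:(2,1)->(2,0)->EXIT | p2:escaped | p3:escaped
Exit steps: [4, 5, 2, 3]
First to escape: p2 at step 2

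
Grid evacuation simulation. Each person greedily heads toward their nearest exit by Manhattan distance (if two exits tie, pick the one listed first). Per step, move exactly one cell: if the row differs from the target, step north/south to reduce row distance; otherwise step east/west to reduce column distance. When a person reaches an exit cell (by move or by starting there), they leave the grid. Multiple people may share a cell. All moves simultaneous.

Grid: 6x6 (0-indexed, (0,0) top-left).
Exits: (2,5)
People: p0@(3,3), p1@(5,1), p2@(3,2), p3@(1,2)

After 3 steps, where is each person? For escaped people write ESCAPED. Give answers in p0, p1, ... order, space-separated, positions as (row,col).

Step 1: p0:(3,3)->(2,3) | p1:(5,1)->(4,1) | p2:(3,2)->(2,2) | p3:(1,2)->(2,2)
Step 2: p0:(2,3)->(2,4) | p1:(4,1)->(3,1) | p2:(2,2)->(2,3) | p3:(2,2)->(2,3)
Step 3: p0:(2,4)->(2,5)->EXIT | p1:(3,1)->(2,1) | p2:(2,3)->(2,4) | p3:(2,3)->(2,4)

ESCAPED (2,1) (2,4) (2,4)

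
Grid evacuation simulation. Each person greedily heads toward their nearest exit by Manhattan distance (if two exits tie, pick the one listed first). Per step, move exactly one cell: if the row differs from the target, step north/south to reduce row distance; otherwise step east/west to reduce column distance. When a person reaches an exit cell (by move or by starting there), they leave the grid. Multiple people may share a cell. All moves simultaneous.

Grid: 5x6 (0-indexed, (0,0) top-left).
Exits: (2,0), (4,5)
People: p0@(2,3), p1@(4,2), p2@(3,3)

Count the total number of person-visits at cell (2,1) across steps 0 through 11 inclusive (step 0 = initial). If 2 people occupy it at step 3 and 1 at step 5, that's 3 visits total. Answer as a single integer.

Step 0: p0@(2,3) p1@(4,2) p2@(3,3) -> at (2,1): 0 [-], cum=0
Step 1: p0@(2,2) p1@(4,3) p2@(4,3) -> at (2,1): 0 [-], cum=0
Step 2: p0@(2,1) p1@(4,4) p2@(4,4) -> at (2,1): 1 [p0], cum=1
Step 3: p0@ESC p1@ESC p2@ESC -> at (2,1): 0 [-], cum=1
Total visits = 1

Answer: 1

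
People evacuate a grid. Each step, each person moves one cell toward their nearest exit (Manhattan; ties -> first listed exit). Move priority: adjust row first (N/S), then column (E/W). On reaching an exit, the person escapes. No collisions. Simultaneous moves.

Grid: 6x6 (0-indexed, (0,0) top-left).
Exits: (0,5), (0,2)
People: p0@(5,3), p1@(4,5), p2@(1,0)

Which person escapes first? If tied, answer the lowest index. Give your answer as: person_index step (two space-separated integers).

Step 1: p0:(5,3)->(4,3) | p1:(4,5)->(3,5) | p2:(1,0)->(0,0)
Step 2: p0:(4,3)->(3,3) | p1:(3,5)->(2,5) | p2:(0,0)->(0,1)
Step 3: p0:(3,3)->(2,3) | p1:(2,5)->(1,5) | p2:(0,1)->(0,2)->EXIT
Step 4: p0:(2,3)->(1,3) | p1:(1,5)->(0,5)->EXIT | p2:escaped
Step 5: p0:(1,3)->(0,3) | p1:escaped | p2:escaped
Step 6: p0:(0,3)->(0,2)->EXIT | p1:escaped | p2:escaped
Exit steps: [6, 4, 3]
First to escape: p2 at step 3

Answer: 2 3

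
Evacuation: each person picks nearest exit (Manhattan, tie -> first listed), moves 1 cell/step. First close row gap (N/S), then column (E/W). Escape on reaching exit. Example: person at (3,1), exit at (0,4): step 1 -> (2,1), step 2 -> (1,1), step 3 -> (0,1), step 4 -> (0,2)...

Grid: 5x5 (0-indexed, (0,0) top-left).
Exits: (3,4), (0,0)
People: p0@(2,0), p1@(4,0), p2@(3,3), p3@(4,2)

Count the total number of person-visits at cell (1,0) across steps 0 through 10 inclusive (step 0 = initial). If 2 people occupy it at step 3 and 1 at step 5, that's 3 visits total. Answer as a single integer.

Answer: 2

Derivation:
Step 0: p0@(2,0) p1@(4,0) p2@(3,3) p3@(4,2) -> at (1,0): 0 [-], cum=0
Step 1: p0@(1,0) p1@(3,0) p2@ESC p3@(3,2) -> at (1,0): 1 [p0], cum=1
Step 2: p0@ESC p1@(2,0) p2@ESC p3@(3,3) -> at (1,0): 0 [-], cum=1
Step 3: p0@ESC p1@(1,0) p2@ESC p3@ESC -> at (1,0): 1 [p1], cum=2
Step 4: p0@ESC p1@ESC p2@ESC p3@ESC -> at (1,0): 0 [-], cum=2
Total visits = 2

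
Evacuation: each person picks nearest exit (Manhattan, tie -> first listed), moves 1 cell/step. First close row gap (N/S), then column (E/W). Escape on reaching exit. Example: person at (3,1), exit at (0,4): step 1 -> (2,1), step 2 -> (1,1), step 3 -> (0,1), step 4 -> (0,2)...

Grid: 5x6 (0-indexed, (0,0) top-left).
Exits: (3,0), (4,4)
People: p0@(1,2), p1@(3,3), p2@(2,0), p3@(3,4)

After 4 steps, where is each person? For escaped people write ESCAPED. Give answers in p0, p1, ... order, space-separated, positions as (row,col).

Step 1: p0:(1,2)->(2,2) | p1:(3,3)->(4,3) | p2:(2,0)->(3,0)->EXIT | p3:(3,4)->(4,4)->EXIT
Step 2: p0:(2,2)->(3,2) | p1:(4,3)->(4,4)->EXIT | p2:escaped | p3:escaped
Step 3: p0:(3,2)->(3,1) | p1:escaped | p2:escaped | p3:escaped
Step 4: p0:(3,1)->(3,0)->EXIT | p1:escaped | p2:escaped | p3:escaped

ESCAPED ESCAPED ESCAPED ESCAPED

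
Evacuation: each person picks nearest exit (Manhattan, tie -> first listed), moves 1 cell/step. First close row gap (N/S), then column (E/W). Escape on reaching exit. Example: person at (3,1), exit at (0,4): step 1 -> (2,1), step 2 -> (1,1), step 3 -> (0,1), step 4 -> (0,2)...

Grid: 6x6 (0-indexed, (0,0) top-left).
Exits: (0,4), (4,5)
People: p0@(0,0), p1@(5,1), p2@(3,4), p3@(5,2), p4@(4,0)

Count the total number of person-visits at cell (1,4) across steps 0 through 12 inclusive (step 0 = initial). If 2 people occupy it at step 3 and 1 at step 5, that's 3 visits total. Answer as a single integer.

Step 0: p0@(0,0) p1@(5,1) p2@(3,4) p3@(5,2) p4@(4,0) -> at (1,4): 0 [-], cum=0
Step 1: p0@(0,1) p1@(4,1) p2@(4,4) p3@(4,2) p4@(4,1) -> at (1,4): 0 [-], cum=0
Step 2: p0@(0,2) p1@(4,2) p2@ESC p3@(4,3) p4@(4,2) -> at (1,4): 0 [-], cum=0
Step 3: p0@(0,3) p1@(4,3) p2@ESC p3@(4,4) p4@(4,3) -> at (1,4): 0 [-], cum=0
Step 4: p0@ESC p1@(4,4) p2@ESC p3@ESC p4@(4,4) -> at (1,4): 0 [-], cum=0
Step 5: p0@ESC p1@ESC p2@ESC p3@ESC p4@ESC -> at (1,4): 0 [-], cum=0
Total visits = 0

Answer: 0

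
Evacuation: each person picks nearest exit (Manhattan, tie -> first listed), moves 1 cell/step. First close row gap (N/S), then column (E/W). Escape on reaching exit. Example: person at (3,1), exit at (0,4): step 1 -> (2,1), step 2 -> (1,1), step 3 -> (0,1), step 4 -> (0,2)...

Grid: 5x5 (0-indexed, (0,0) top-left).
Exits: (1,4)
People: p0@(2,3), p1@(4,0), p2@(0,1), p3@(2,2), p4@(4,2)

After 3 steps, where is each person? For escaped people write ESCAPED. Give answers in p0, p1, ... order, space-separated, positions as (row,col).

Step 1: p0:(2,3)->(1,3) | p1:(4,0)->(3,0) | p2:(0,1)->(1,1) | p3:(2,2)->(1,2) | p4:(4,2)->(3,2)
Step 2: p0:(1,3)->(1,4)->EXIT | p1:(3,0)->(2,0) | p2:(1,1)->(1,2) | p3:(1,2)->(1,3) | p4:(3,2)->(2,2)
Step 3: p0:escaped | p1:(2,0)->(1,0) | p2:(1,2)->(1,3) | p3:(1,3)->(1,4)->EXIT | p4:(2,2)->(1,2)

ESCAPED (1,0) (1,3) ESCAPED (1,2)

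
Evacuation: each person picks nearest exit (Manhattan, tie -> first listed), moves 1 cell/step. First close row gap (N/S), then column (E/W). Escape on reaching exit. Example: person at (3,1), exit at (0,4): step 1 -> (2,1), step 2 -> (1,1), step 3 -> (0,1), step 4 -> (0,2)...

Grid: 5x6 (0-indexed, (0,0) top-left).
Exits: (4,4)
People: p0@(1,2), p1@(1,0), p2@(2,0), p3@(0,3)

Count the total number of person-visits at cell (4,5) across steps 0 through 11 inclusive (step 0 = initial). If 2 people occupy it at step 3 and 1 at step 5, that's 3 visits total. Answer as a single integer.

Answer: 0

Derivation:
Step 0: p0@(1,2) p1@(1,0) p2@(2,0) p3@(0,3) -> at (4,5): 0 [-], cum=0
Step 1: p0@(2,2) p1@(2,0) p2@(3,0) p3@(1,3) -> at (4,5): 0 [-], cum=0
Step 2: p0@(3,2) p1@(3,0) p2@(4,0) p3@(2,3) -> at (4,5): 0 [-], cum=0
Step 3: p0@(4,2) p1@(4,0) p2@(4,1) p3@(3,3) -> at (4,5): 0 [-], cum=0
Step 4: p0@(4,3) p1@(4,1) p2@(4,2) p3@(4,3) -> at (4,5): 0 [-], cum=0
Step 5: p0@ESC p1@(4,2) p2@(4,3) p3@ESC -> at (4,5): 0 [-], cum=0
Step 6: p0@ESC p1@(4,3) p2@ESC p3@ESC -> at (4,5): 0 [-], cum=0
Step 7: p0@ESC p1@ESC p2@ESC p3@ESC -> at (4,5): 0 [-], cum=0
Total visits = 0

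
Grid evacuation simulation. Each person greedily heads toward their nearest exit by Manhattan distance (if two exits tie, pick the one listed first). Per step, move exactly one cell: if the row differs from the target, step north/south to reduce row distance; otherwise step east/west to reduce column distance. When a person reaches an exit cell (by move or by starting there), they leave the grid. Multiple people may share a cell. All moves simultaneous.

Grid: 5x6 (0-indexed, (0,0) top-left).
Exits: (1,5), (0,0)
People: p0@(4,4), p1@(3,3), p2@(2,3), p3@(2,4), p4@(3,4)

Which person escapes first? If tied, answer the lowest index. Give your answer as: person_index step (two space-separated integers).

Answer: 3 2

Derivation:
Step 1: p0:(4,4)->(3,4) | p1:(3,3)->(2,3) | p2:(2,3)->(1,3) | p3:(2,4)->(1,4) | p4:(3,4)->(2,4)
Step 2: p0:(3,4)->(2,4) | p1:(2,3)->(1,3) | p2:(1,3)->(1,4) | p3:(1,4)->(1,5)->EXIT | p4:(2,4)->(1,4)
Step 3: p0:(2,4)->(1,4) | p1:(1,3)->(1,4) | p2:(1,4)->(1,5)->EXIT | p3:escaped | p4:(1,4)->(1,5)->EXIT
Step 4: p0:(1,4)->(1,5)->EXIT | p1:(1,4)->(1,5)->EXIT | p2:escaped | p3:escaped | p4:escaped
Exit steps: [4, 4, 3, 2, 3]
First to escape: p3 at step 2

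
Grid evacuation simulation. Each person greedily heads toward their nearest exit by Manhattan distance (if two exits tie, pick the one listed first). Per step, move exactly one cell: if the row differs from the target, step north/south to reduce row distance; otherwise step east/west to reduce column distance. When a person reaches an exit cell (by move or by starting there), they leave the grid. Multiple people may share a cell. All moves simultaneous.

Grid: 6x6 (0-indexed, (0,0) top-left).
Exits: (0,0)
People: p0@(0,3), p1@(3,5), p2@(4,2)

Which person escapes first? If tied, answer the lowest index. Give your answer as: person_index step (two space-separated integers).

Answer: 0 3

Derivation:
Step 1: p0:(0,3)->(0,2) | p1:(3,5)->(2,5) | p2:(4,2)->(3,2)
Step 2: p0:(0,2)->(0,1) | p1:(2,5)->(1,5) | p2:(3,2)->(2,2)
Step 3: p0:(0,1)->(0,0)->EXIT | p1:(1,5)->(0,5) | p2:(2,2)->(1,2)
Step 4: p0:escaped | p1:(0,5)->(0,4) | p2:(1,2)->(0,2)
Step 5: p0:escaped | p1:(0,4)->(0,3) | p2:(0,2)->(0,1)
Step 6: p0:escaped | p1:(0,3)->(0,2) | p2:(0,1)->(0,0)->EXIT
Step 7: p0:escaped | p1:(0,2)->(0,1) | p2:escaped
Step 8: p0:escaped | p1:(0,1)->(0,0)->EXIT | p2:escaped
Exit steps: [3, 8, 6]
First to escape: p0 at step 3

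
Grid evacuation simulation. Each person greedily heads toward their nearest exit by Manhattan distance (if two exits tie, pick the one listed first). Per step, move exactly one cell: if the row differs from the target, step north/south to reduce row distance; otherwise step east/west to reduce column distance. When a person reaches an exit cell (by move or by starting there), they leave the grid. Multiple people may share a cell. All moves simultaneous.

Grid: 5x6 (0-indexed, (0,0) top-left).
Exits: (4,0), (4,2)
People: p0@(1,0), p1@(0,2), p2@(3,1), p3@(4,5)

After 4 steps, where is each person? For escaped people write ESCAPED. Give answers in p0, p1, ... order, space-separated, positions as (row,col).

Step 1: p0:(1,0)->(2,0) | p1:(0,2)->(1,2) | p2:(3,1)->(4,1) | p3:(4,5)->(4,4)
Step 2: p0:(2,0)->(3,0) | p1:(1,2)->(2,2) | p2:(4,1)->(4,0)->EXIT | p3:(4,4)->(4,3)
Step 3: p0:(3,0)->(4,0)->EXIT | p1:(2,2)->(3,2) | p2:escaped | p3:(4,3)->(4,2)->EXIT
Step 4: p0:escaped | p1:(3,2)->(4,2)->EXIT | p2:escaped | p3:escaped

ESCAPED ESCAPED ESCAPED ESCAPED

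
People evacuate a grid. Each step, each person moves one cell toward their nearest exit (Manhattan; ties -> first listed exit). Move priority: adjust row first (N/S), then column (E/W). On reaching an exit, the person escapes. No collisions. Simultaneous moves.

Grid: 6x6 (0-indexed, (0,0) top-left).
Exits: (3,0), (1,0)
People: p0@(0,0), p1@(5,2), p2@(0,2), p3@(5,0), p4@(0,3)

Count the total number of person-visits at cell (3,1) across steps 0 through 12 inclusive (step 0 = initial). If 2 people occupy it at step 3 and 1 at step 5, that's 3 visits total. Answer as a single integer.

Step 0: p0@(0,0) p1@(5,2) p2@(0,2) p3@(5,0) p4@(0,3) -> at (3,1): 0 [-], cum=0
Step 1: p0@ESC p1@(4,2) p2@(1,2) p3@(4,0) p4@(1,3) -> at (3,1): 0 [-], cum=0
Step 2: p0@ESC p1@(3,2) p2@(1,1) p3@ESC p4@(1,2) -> at (3,1): 0 [-], cum=0
Step 3: p0@ESC p1@(3,1) p2@ESC p3@ESC p4@(1,1) -> at (3,1): 1 [p1], cum=1
Step 4: p0@ESC p1@ESC p2@ESC p3@ESC p4@ESC -> at (3,1): 0 [-], cum=1
Total visits = 1

Answer: 1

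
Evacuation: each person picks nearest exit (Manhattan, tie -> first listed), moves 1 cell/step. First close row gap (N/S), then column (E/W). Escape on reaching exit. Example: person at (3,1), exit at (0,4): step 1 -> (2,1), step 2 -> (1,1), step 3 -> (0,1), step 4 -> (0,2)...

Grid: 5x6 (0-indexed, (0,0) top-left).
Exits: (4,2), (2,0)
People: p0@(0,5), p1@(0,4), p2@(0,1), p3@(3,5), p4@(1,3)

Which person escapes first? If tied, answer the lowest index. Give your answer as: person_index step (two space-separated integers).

Answer: 2 3

Derivation:
Step 1: p0:(0,5)->(1,5) | p1:(0,4)->(1,4) | p2:(0,1)->(1,1) | p3:(3,5)->(4,5) | p4:(1,3)->(2,3)
Step 2: p0:(1,5)->(2,5) | p1:(1,4)->(2,4) | p2:(1,1)->(2,1) | p3:(4,5)->(4,4) | p4:(2,3)->(3,3)
Step 3: p0:(2,5)->(3,5) | p1:(2,4)->(3,4) | p2:(2,1)->(2,0)->EXIT | p3:(4,4)->(4,3) | p4:(3,3)->(4,3)
Step 4: p0:(3,5)->(4,5) | p1:(3,4)->(4,4) | p2:escaped | p3:(4,3)->(4,2)->EXIT | p4:(4,3)->(4,2)->EXIT
Step 5: p0:(4,5)->(4,4) | p1:(4,4)->(4,3) | p2:escaped | p3:escaped | p4:escaped
Step 6: p0:(4,4)->(4,3) | p1:(4,3)->(4,2)->EXIT | p2:escaped | p3:escaped | p4:escaped
Step 7: p0:(4,3)->(4,2)->EXIT | p1:escaped | p2:escaped | p3:escaped | p4:escaped
Exit steps: [7, 6, 3, 4, 4]
First to escape: p2 at step 3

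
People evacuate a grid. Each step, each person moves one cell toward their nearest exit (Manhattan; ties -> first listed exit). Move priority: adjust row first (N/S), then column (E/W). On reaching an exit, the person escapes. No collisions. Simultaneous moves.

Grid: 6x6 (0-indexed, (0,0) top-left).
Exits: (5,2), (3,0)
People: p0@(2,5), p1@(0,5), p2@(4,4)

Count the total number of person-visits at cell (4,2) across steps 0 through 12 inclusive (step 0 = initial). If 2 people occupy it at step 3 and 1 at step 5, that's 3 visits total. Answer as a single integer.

Answer: 0

Derivation:
Step 0: p0@(2,5) p1@(0,5) p2@(4,4) -> at (4,2): 0 [-], cum=0
Step 1: p0@(3,5) p1@(1,5) p2@(5,4) -> at (4,2): 0 [-], cum=0
Step 2: p0@(4,5) p1@(2,5) p2@(5,3) -> at (4,2): 0 [-], cum=0
Step 3: p0@(5,5) p1@(3,5) p2@ESC -> at (4,2): 0 [-], cum=0
Step 4: p0@(5,4) p1@(4,5) p2@ESC -> at (4,2): 0 [-], cum=0
Step 5: p0@(5,3) p1@(5,5) p2@ESC -> at (4,2): 0 [-], cum=0
Step 6: p0@ESC p1@(5,4) p2@ESC -> at (4,2): 0 [-], cum=0
Step 7: p0@ESC p1@(5,3) p2@ESC -> at (4,2): 0 [-], cum=0
Step 8: p0@ESC p1@ESC p2@ESC -> at (4,2): 0 [-], cum=0
Total visits = 0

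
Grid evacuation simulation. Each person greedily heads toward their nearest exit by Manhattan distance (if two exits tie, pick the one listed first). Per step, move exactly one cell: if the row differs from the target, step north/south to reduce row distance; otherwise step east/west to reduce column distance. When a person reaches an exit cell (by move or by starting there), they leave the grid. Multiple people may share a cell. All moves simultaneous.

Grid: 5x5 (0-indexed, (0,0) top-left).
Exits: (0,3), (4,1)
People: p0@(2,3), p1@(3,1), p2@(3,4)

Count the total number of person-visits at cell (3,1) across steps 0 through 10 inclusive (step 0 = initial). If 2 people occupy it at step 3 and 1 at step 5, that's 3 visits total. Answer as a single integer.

Answer: 1

Derivation:
Step 0: p0@(2,3) p1@(3,1) p2@(3,4) -> at (3,1): 1 [p1], cum=1
Step 1: p0@(1,3) p1@ESC p2@(2,4) -> at (3,1): 0 [-], cum=1
Step 2: p0@ESC p1@ESC p2@(1,4) -> at (3,1): 0 [-], cum=1
Step 3: p0@ESC p1@ESC p2@(0,4) -> at (3,1): 0 [-], cum=1
Step 4: p0@ESC p1@ESC p2@ESC -> at (3,1): 0 [-], cum=1
Total visits = 1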